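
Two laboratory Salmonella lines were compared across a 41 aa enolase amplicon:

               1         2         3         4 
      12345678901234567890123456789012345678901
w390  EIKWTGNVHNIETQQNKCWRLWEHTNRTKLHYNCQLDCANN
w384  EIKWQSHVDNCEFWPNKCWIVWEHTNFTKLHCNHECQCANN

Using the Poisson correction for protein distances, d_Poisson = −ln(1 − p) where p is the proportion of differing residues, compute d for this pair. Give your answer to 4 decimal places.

Mismatches occur at site 5 (T/Q), site 6 (G/S), site 7 (N/H), site 9 (H/D), site 11 (I/C), site 13 (T/F), site 14 (Q/W), site 15 (Q/P), site 20 (R/I), site 21 (L/V), site 27 (R/F), site 32 (Y/C), site 34 (C/H), site 35 (Q/E), site 36 (L/C), site 37 (D/Q).
p = 16/41 = 0.390244.
d = −ln(1 − 0.390244) = −ln(0.609756) = 0.4947.

0.4947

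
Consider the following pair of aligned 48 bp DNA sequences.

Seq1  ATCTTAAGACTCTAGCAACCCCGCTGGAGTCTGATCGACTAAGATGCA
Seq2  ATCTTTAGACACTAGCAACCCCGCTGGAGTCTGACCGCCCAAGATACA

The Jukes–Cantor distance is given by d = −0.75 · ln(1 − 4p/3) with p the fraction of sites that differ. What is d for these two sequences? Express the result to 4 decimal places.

0.1367

Differing sites — 6:A/T; 11:T/A; 35:T/C; 38:A/C; 40:T/C; 46:G/A.
p = 6/48 = 0.125000.
d = −0.75 · ln(1 − (4/3)·0.125000) = −0.75 · ln(0.833333) = −0.75 · (-0.182322) = 0.1367.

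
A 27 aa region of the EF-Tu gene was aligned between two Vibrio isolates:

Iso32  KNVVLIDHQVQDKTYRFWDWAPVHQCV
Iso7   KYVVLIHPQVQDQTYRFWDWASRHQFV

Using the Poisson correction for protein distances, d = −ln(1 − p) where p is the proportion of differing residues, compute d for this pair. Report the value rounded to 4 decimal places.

0.3001

Mismatches occur at site 2 (N↔Y), site 7 (D↔H), site 8 (H↔P), site 13 (K↔Q), site 22 (P↔S), site 23 (V↔R), site 26 (C↔F).
p = 7/27 = 0.259259.
d = −ln(1 − 0.259259) = −ln(0.740741) = 0.3001.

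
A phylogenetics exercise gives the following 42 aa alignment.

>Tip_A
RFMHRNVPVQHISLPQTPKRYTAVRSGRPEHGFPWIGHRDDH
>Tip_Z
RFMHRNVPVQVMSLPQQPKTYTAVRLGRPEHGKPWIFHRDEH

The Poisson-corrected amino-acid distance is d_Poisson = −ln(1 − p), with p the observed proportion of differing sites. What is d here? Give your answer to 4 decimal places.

The sequences differ at positions 11 (H/V), 12 (I/M), 17 (T/Q), 20 (R/T), 26 (S/L), 33 (F/K), 37 (G/F), 41 (D/E).
p = 8/42 = 0.190476.
d = −ln(1 − 0.190476) = −ln(0.809524) = 0.2113.

0.2113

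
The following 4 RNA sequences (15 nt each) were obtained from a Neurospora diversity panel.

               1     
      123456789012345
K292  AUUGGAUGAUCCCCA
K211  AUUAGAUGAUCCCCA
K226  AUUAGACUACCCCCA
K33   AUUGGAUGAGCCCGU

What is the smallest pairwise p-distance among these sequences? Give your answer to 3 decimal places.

0.067

Pairwise Hamming distances:
  K292 vs K211: 1
  K292 vs K226: 4
  K292 vs K33: 3
  K211 vs K226: 3
  K211 vs K33: 4
  K226 vs K33: 6
The smallest is 1 mismatch, between K292 and K211; p = 1/15 = 0.067.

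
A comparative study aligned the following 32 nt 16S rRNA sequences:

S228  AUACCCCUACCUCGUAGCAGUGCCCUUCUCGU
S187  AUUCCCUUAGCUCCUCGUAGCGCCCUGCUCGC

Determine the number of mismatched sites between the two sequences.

The sequences differ at positions 3 (A/U), 7 (C/U), 10 (C/G), 14 (G/C), 16 (A/C), 18 (C/U), 21 (U/C), 27 (U/G), 32 (U/C).
That gives 9 mismatches out of 32 aligned sites, so the Hamming distance is 9.

9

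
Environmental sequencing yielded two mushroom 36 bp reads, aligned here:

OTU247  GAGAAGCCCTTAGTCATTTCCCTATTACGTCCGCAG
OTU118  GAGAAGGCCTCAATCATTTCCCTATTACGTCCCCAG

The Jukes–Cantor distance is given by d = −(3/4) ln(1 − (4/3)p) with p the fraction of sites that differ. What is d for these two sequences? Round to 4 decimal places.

0.1203

Differing sites — 7:C/G; 11:T/C; 13:G/A; 33:G/C.
p = 4/36 = 0.111111.
d = −0.75 · ln(1 − (4/3)·0.111111) = −0.75 · ln(0.851852) = −0.75 · (-0.160342) = 0.1203.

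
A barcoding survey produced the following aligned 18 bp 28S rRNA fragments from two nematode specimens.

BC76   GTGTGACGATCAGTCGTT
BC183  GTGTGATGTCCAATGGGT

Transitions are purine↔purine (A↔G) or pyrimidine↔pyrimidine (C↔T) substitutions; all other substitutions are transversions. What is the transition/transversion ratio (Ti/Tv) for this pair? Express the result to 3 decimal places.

The sequences differ at positions 7 (C/T, transition), 9 (A/T, transversion), 10 (T/C, transition), 13 (G/A, transition), 15 (C/G, transversion), 17 (T/G, transversion).
Of the 6 differences, 3 transitions and 3 transversions, so Ti/Tv = 3/3 = 1.000.

1.000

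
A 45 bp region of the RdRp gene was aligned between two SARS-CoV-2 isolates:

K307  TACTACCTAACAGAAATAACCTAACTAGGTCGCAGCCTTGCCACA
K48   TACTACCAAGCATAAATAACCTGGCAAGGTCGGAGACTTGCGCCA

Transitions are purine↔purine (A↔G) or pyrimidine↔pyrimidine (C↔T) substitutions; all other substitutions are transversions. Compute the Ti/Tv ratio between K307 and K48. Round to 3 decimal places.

0.429

Mismatches occur at site 8 (T/A, transversion), site 10 (A/G, transition), site 13 (G/T, transversion), site 23 (A/G, transition), site 24 (A/G, transition), site 26 (T/A, transversion), site 33 (C/G, transversion), site 36 (C/A, transversion), site 42 (C/G, transversion), site 43 (A/C, transversion).
Of the 10 differences, 3 transitions and 7 transversions, so Ti/Tv = 3/7 = 0.429.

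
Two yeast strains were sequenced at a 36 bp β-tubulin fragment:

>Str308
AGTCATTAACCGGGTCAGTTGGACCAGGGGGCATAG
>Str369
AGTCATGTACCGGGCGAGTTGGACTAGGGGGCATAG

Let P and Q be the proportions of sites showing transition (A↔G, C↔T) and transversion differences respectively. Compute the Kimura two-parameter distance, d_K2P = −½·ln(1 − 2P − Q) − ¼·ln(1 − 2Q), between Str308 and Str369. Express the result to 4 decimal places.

0.1537

The sequences differ at positions 7 (T/G, transversion), 8 (A/T, transversion), 15 (T/C, transition), 16 (C/G, transversion), 25 (C/T, transition).
Of the 5 differences, 2 transitions and 3 transversions over 36 sites: P = 2/36 = 0.055556, Q = 3/36 = 0.083333.
d = −0.5·ln(0.805555) − 0.25·ln(0.833334) = −0.5·(-0.216224) − 0.25·(-0.182321) = 0.1537.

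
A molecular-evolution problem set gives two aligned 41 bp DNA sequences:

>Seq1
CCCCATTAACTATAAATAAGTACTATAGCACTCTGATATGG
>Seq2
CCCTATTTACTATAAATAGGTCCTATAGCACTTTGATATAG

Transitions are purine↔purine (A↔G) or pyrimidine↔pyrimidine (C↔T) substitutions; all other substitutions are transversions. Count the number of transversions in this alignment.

2

The sequences differ at positions 4 (C/T, transition), 8 (A/T, transversion), 19 (A/G, transition), 22 (A/C, transversion), 33 (C/T, transition), 40 (G/A, transition).
Of the 6 differences, 4 transitions and 2 transversions, so the answer is 2.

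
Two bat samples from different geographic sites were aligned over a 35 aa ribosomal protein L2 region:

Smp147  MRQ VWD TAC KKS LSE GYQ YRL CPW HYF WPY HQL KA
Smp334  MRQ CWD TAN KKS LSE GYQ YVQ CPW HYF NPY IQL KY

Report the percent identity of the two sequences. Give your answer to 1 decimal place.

80.0%

Mismatches occur at site 4 (V/C), site 9 (C/N), site 20 (R/V), site 21 (L/Q), site 28 (W/N), site 31 (H/I), site 35 (A/Y).
28 of the 35 sites match, so the percent identity is 28/35 × 100 = 80.0%.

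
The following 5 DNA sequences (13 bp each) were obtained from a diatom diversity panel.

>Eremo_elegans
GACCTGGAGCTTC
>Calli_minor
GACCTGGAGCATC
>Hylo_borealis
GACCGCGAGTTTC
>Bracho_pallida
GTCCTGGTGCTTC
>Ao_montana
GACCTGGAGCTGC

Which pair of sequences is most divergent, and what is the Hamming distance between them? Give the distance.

Pairwise Hamming distances:
  Eremo_elegans vs Calli_minor: 1
  Eremo_elegans vs Hylo_borealis: 3
  Eremo_elegans vs Bracho_pallida: 2
  Eremo_elegans vs Ao_montana: 1
  Calli_minor vs Hylo_borealis: 4
  Calli_minor vs Bracho_pallida: 3
  Calli_minor vs Ao_montana: 2
  Hylo_borealis vs Bracho_pallida: 5
  Hylo_borealis vs Ao_montana: 4
  Bracho_pallida vs Ao_montana: 3
The largest is 5, between Hylo_borealis and Bracho_pallida.

5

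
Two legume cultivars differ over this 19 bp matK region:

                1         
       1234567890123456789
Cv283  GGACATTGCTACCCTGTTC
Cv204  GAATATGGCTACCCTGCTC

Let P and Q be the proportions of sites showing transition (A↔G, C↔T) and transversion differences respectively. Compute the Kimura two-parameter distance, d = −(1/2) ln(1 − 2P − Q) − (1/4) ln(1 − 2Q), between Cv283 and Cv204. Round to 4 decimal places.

0.2576

Mismatches occur at site 2 (G↔A, transition), site 4 (C↔T, transition), site 7 (T↔G, transversion), site 17 (T↔C, transition).
Of the 4 differences, 3 transitions and 1 transversion over 19 sites: P = 3/19 = 0.157895, Q = 1/19 = 0.052632.
d = −0.5·ln(0.631578) − 0.25·ln(0.894736) = −0.5·(-0.459534) − 0.25·(-0.111227) = 0.2576.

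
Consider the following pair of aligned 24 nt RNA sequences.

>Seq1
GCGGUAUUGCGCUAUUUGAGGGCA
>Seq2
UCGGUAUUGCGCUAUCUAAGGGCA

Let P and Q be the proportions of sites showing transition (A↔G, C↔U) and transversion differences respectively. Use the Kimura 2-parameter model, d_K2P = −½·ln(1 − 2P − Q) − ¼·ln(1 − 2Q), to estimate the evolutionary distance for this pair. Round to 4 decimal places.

Differing sites — 1:G/U (Tv); 16:U/C (Ti); 18:G/A (Ti).
Of the 3 differences, 2 transitions and 1 transversion over 24 sites: P = 2/24 = 0.083333, Q = 1/24 = 0.041667.
d = −0.5·ln(0.791667) − 0.25·ln(0.916666) = −0.5·(-0.233614) − 0.25·(-0.087012) = 0.1386.

0.1386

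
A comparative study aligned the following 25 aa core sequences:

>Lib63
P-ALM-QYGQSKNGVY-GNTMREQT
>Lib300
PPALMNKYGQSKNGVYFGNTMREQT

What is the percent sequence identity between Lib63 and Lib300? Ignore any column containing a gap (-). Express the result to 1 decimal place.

95.5%

Excluding the 3 gap columns leaves 22 comparable sites.
Differing sites — 7:Q/K.
21 of the 22 comparable sites match, so the percent identity is 21/22 × 100 = 95.5%.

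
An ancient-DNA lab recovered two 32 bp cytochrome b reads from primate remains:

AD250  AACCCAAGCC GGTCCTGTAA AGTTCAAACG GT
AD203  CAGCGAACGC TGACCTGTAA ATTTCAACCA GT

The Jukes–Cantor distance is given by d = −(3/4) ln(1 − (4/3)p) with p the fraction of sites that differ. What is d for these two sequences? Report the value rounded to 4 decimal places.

0.4042

Mismatches occur at site 1 (A↔C), site 3 (C↔G), site 5 (C↔G), site 8 (G↔C), site 9 (C↔G), site 11 (G↔T), site 13 (T↔A), site 22 (G↔T), site 28 (A↔C), site 30 (G↔A).
p = 10/32 = 0.312500.
d = −0.75 · ln(1 − (4/3)·0.312500) = −0.75 · ln(0.583333) = −0.75 · (-0.538997) = 0.4042.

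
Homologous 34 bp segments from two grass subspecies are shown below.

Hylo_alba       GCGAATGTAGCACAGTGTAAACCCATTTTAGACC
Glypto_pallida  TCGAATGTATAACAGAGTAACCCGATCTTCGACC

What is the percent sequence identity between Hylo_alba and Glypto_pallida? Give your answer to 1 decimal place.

76.5%

Mismatches occur at site 1 (G↔T), site 10 (G↔T), site 11 (C↔A), site 16 (T↔A), site 21 (A↔C), site 24 (C↔G), site 27 (T↔C), site 30 (A↔C).
26 of the 34 sites match, so the percent identity is 26/34 × 100 = 76.5%.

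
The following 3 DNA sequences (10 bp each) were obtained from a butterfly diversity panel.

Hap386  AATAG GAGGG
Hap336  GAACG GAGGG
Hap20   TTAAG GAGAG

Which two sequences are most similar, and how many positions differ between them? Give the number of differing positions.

3

Pairwise Hamming distances:
  Hap386 vs Hap336: 3
  Hap386 vs Hap20: 4
  Hap336 vs Hap20: 4
The smallest is 3, between Hap386 and Hap336.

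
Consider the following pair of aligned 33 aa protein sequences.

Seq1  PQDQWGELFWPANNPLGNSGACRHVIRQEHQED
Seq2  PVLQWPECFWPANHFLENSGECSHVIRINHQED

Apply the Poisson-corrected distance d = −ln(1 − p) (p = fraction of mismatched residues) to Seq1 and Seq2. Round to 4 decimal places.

The sequences differ at positions 2 (Q/V), 3 (D/L), 6 (G/P), 8 (L/C), 14 (N/H), 15 (P/F), 17 (G/E), 21 (A/E), 23 (R/S), 28 (Q/I), 29 (E/N).
p = 11/33 = 0.333333.
d = −ln(1 − 0.333333) = −ln(0.666667) = 0.4055.

0.4055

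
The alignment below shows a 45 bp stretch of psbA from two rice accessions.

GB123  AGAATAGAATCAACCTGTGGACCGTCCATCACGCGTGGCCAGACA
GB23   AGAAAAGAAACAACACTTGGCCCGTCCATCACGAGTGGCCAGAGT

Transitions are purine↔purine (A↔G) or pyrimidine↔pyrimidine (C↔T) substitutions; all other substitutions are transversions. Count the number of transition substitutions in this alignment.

1

Differing sites — 5:T/A (Tv); 10:T/A (Tv); 15:C/A (Tv); 16:T/C (Ti); 17:G/T (Tv); 21:A/C (Tv); 34:C/A (Tv); 44:C/G (Tv); 45:A/T (Tv).
Of the 9 differences, 1 transition and 8 transversions, so the answer is 1.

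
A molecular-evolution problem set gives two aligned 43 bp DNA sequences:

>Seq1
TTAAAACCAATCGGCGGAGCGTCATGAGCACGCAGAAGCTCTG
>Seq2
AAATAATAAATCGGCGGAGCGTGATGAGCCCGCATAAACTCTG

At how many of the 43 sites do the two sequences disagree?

The sequences differ at positions 1 (T/A), 2 (T/A), 4 (A/T), 7 (C/T), 8 (C/A), 23 (C/G), 30 (A/C), 35 (G/T), 38 (G/A).
That gives 9 mismatches out of 43 aligned sites, so the Hamming distance is 9.

9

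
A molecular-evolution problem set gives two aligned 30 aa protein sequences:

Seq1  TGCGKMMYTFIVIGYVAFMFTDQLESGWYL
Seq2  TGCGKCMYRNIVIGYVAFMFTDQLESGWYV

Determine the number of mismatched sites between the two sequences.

Mismatches occur at site 6 (M↔C), site 9 (T↔R), site 10 (F↔N), site 30 (L↔V).
That gives 4 mismatches out of 30 aligned sites, so the Hamming distance is 4.

4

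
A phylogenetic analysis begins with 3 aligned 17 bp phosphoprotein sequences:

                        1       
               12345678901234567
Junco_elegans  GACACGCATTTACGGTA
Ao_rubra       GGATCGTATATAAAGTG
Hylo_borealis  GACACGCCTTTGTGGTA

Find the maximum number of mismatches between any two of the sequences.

10

Pairwise Hamming distances:
  Junco_elegans vs Ao_rubra: 8
  Junco_elegans vs Hylo_borealis: 3
  Ao_rubra vs Hylo_borealis: 10
The largest is 10, between Ao_rubra and Hylo_borealis.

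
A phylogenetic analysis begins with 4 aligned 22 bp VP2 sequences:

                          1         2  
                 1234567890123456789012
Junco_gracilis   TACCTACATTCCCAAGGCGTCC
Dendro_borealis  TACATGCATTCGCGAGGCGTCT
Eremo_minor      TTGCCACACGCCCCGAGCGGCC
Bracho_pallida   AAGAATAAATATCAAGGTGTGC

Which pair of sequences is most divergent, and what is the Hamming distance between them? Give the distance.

Pairwise Hamming distances:
  Junco_gracilis vs Dendro_borealis: 5
  Junco_gracilis vs Eremo_minor: 9
  Junco_gracilis vs Bracho_pallida: 11
  Dendro_borealis vs Eremo_minor: 13
  Dendro_borealis vs Bracho_pallida: 12
  Eremo_minor vs Bracho_pallida: 16
The largest is 16, between Eremo_minor and Bracho_pallida.

16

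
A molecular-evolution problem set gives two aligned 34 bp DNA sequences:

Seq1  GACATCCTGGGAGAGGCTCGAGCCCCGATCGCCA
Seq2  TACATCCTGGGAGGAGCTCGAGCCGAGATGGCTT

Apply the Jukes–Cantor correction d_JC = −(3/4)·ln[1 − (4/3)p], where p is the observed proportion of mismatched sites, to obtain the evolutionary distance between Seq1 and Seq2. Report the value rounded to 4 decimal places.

Differing sites — 1:G/T; 14:A/G; 15:G/A; 25:C/G; 26:C/A; 30:C/G; 33:C/T; 34:A/T.
p = 8/34 = 0.235294.
d = −0.75 · ln(1 − (4/3)·0.235294) = −0.75 · ln(0.686275) = −0.75 · (-0.376477) = 0.2824.

0.2824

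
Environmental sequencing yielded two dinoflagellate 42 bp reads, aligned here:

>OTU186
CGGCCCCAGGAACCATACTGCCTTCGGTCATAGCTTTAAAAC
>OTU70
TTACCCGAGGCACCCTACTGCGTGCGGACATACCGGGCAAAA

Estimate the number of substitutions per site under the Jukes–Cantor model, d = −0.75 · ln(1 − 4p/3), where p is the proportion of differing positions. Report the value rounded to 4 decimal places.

0.4850

Mismatches occur at site 1 (C→T), site 2 (G→T), site 3 (G→A), site 7 (C→G), site 11 (A→C), site 15 (A→C), site 22 (C→G), site 24 (T→G), site 28 (T→A), site 33 (G→C), site 35 (T→G), site 36 (T→G), site 37 (T→G), site 38 (A→C), site 42 (C→A).
p = 15/42 = 0.357143.
d = −0.75 · ln(1 − (4/3)·0.357143) = −0.75 · ln(0.523809) = −0.75 · (-0.646628) = 0.4850.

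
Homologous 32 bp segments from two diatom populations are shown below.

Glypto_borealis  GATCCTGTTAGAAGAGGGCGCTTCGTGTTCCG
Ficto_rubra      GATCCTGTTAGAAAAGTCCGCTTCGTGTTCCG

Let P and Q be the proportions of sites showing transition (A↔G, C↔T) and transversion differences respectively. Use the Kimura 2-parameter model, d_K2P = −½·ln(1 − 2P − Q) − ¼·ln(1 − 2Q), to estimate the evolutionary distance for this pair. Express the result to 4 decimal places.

0.1001

Differing sites — 14:G/A (Ti); 17:G/T (Tv); 18:G/C (Tv).
Of the 3 differences, 1 transition and 2 transversions over 32 sites: P = 1/32 = 0.031250, Q = 2/32 = 0.062500.
d = −0.5·ln(0.875000) − 0.25·ln(0.875000) = −0.5·(-0.133531) − 0.25·(-0.133531) = 0.1001.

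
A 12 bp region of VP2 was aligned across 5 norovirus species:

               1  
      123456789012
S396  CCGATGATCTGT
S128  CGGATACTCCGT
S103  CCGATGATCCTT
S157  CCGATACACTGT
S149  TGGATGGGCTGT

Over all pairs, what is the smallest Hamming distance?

2

Pairwise Hamming distances:
  S396 vs S128: 4
  S396 vs S103: 2
  S396 vs S157: 3
  S396 vs S149: 4
  S128 vs S103: 4
  S128 vs S157: 3
  S128 vs S149: 5
  S103 vs S157: 5
  S103 vs S149: 6
  S157 vs S149: 5
The smallest is 2, between S396 and S103.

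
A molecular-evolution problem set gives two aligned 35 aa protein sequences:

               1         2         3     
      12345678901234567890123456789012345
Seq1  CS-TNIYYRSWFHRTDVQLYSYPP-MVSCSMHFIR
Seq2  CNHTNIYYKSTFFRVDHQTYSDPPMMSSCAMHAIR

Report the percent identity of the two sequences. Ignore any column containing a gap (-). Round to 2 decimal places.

Excluding the 2 gap columns leaves 33 comparable sites.
Mismatches occur at site 2 (S→N), site 9 (R→K), site 11 (W→T), site 13 (H→F), site 15 (T→V), site 17 (V→H), site 19 (L→T), site 22 (Y→D), site 27 (V→S), site 30 (S→A), site 33 (F→A).
22 of the 33 comparable sites match, so the percent identity is 22/33 × 100 = 66.67%.

66.67%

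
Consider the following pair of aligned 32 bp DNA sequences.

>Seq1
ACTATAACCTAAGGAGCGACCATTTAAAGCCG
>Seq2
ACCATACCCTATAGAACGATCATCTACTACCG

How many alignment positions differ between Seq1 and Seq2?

10

The sequences differ at positions 3 (T/C), 7 (A/C), 12 (A/T), 13 (G/A), 16 (G/A), 20 (C/T), 24 (T/C), 27 (A/C), 28 (A/T), 29 (G/A).
That gives 10 mismatches out of 32 aligned sites, so the Hamming distance is 10.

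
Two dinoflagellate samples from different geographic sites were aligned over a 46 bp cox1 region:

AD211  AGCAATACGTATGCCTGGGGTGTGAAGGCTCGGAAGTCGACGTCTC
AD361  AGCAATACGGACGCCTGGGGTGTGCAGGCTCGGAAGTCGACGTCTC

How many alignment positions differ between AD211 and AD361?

3

The sequences differ at positions 10 (T/G), 12 (T/C), 25 (A/C).
That gives 3 mismatches out of 46 aligned sites, so the Hamming distance is 3.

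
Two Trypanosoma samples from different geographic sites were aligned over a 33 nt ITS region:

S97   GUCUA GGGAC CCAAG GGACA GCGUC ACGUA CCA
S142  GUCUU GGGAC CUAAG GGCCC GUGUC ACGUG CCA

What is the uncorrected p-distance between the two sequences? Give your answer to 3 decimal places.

Differing sites — 5:A/U; 12:C/U; 18:A/C; 20:A/C; 22:C/U; 30:A/G.
There are 6 differences over 33 sites, so p = 6/33 = 0.182.

0.182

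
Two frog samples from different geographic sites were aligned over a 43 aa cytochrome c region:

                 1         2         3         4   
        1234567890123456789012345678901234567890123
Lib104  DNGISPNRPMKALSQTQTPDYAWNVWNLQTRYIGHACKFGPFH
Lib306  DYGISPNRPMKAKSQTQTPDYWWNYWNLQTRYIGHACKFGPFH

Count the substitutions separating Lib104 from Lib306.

The sequences differ at positions 2 (N/Y), 13 (L/K), 22 (A/W), 25 (V/Y).
That gives 4 mismatches out of 43 aligned sites, so the Hamming distance is 4.

4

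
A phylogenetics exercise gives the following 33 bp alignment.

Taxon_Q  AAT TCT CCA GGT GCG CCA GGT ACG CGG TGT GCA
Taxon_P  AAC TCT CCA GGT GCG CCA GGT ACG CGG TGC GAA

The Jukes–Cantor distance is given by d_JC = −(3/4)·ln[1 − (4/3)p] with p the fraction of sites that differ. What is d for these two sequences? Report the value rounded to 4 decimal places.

0.0969

Mismatches occur at site 3 (T↔C), site 30 (T↔C), site 32 (C↔A).
p = 3/33 = 0.090909.
d = −0.75 · ln(1 − (4/3)·0.090909) = −0.75 · ln(0.878788) = −0.75 · (-0.129212) = 0.0969.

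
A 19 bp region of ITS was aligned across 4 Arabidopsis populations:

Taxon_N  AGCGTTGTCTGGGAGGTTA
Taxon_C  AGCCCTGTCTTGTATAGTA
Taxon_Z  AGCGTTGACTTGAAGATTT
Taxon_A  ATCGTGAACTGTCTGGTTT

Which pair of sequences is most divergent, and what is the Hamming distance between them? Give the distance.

14

Pairwise Hamming distances:
  Taxon_N vs Taxon_C: 7
  Taxon_N vs Taxon_Z: 5
  Taxon_N vs Taxon_A: 8
  Taxon_C vs Taxon_Z: 7
  Taxon_C vs Taxon_A: 14
  Taxon_Z vs Taxon_A: 8
The largest is 14, between Taxon_C and Taxon_A.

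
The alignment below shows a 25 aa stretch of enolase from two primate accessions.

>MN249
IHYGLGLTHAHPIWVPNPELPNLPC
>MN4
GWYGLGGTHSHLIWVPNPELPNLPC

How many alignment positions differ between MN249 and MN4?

5

The sequences differ at positions 1 (I/G), 2 (H/W), 7 (L/G), 10 (A/S), 12 (P/L).
That gives 5 mismatches out of 25 aligned sites, so the Hamming distance is 5.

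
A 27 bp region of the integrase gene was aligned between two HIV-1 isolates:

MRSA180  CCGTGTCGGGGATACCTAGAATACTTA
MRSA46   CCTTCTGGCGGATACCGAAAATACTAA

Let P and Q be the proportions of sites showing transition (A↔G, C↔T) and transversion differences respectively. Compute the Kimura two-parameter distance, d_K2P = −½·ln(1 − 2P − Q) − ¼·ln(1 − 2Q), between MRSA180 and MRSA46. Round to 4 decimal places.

Mismatches occur at site 3 (G↔T, transversion), site 5 (G↔C, transversion), site 7 (C↔G, transversion), site 9 (G↔C, transversion), site 17 (T↔G, transversion), site 19 (G↔A, transition), site 26 (T↔A, transversion).
Of the 7 differences, 1 transition and 6 transversions over 27 sites: P = 1/27 = 0.037037, Q = 6/27 = 0.222222.
d = −0.5·ln(0.703704) − 0.25·ln(0.555556) = −0.5·(-0.351397) − 0.25·(-0.587786) = 0.3226.

0.3226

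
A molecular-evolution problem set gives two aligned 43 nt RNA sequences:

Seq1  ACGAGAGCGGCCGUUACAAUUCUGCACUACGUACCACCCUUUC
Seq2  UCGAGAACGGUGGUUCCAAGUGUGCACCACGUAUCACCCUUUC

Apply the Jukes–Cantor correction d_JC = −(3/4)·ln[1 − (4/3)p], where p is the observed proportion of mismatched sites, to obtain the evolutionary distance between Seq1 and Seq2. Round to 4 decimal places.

0.2454

Mismatches occur at site 1 (A→U), site 7 (G→A), site 11 (C→U), site 12 (C→G), site 16 (A→C), site 20 (U→G), site 22 (C→G), site 28 (U→C), site 34 (C→U).
p = 9/43 = 0.209302.
d = −0.75 · ln(1 − (4/3)·0.209302) = −0.75 · ln(0.720931) = −0.75 · (-0.327212) = 0.2454.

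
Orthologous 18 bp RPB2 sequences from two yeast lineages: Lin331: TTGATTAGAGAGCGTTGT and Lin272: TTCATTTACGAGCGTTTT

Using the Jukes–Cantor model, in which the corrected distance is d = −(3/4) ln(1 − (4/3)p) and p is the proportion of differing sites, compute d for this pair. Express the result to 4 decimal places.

The sequences differ at positions 3 (G/C), 7 (A/T), 8 (G/A), 9 (A/C), 17 (G/T).
p = 5/18 = 0.277778.
d = −0.75 · ln(1 − (4/3)·0.277778) = −0.75 · ln(0.629629) = −0.75 · (-0.462625) = 0.3470.

0.3470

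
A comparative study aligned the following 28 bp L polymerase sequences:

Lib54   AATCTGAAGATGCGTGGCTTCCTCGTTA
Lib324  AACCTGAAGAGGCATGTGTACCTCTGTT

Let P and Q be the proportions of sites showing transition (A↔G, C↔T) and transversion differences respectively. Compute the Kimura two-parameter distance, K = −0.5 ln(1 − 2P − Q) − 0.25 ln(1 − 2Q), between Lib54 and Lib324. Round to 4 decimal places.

0.4228

The sequences differ at positions 3 (T/C, transition), 11 (T/G, transversion), 14 (G/A, transition), 17 (G/T, transversion), 18 (C/G, transversion), 20 (T/A, transversion), 25 (G/T, transversion), 26 (T/G, transversion), 28 (A/T, transversion).
Of the 9 differences, 2 transitions and 7 transversions over 28 sites: P = 2/28 = 0.071429, Q = 7/28 = 0.250000.
d = −0.5·ln(0.607142) − 0.25·ln(0.500000) = −0.5·(-0.498993) − 0.25·(-0.693147) = 0.4228.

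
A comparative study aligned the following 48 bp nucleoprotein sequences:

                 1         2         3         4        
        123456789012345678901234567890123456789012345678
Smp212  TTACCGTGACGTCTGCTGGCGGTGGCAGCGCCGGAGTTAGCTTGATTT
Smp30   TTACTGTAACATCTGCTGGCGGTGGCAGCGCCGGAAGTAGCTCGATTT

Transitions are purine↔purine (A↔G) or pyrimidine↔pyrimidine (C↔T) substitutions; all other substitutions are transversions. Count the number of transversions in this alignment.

1

Differing sites — 5:C/T (Ti); 8:G/A (Ti); 11:G/A (Ti); 36:G/A (Ti); 37:T/G (Tv); 43:T/C (Ti).
Of the 6 differences, 5 transitions and 1 transversion, so the answer is 1.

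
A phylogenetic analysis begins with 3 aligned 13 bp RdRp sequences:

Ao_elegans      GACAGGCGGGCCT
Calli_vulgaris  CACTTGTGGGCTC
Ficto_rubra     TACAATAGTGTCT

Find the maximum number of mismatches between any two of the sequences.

Pairwise Hamming distances:
  Ao_elegans vs Calli_vulgaris: 6
  Ao_elegans vs Ficto_rubra: 6
  Calli_vulgaris vs Ficto_rubra: 9
The largest is 9, between Calli_vulgaris and Ficto_rubra.

9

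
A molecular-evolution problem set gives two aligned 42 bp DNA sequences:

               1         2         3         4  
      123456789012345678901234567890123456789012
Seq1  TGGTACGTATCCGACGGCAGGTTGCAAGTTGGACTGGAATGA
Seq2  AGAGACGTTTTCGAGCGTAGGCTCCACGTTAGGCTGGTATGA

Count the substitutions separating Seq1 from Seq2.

Mismatches occur at site 1 (T→A), site 3 (G→A), site 4 (T→G), site 9 (A→T), site 11 (C→T), site 15 (C→G), site 16 (G→C), site 18 (C→T), site 22 (T→C), site 24 (G→C), site 27 (A→C), site 31 (G→A), site 33 (A→G), site 38 (A→T).
That gives 14 mismatches out of 42 aligned sites, so the Hamming distance is 14.

14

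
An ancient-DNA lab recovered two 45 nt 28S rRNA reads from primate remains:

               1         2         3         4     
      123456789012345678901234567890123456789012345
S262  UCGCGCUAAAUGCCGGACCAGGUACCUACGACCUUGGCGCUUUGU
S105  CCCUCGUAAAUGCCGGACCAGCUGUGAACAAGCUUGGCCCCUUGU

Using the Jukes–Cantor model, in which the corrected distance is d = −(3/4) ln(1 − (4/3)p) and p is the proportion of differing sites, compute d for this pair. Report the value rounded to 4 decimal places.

The sequences differ at positions 1 (U/C), 3 (G/C), 4 (C/U), 5 (G/C), 6 (C/G), 22 (G/C), 24 (A/G), 25 (C/U), 26 (C/G), 27 (U/A), 30 (G/A), 32 (C/G), 39 (G/C), 41 (U/C).
p = 14/45 = 0.311111.
d = −0.75 · ln(1 − (4/3)·0.311111) = −0.75 · ln(0.585185) = −0.75 · (-0.535827) = 0.4019.

0.4019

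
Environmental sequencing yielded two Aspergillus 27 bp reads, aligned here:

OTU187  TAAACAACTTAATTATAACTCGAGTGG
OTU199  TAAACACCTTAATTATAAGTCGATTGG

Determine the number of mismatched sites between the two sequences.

Mismatches occur at site 7 (A↔C), site 19 (C↔G), site 24 (G↔T).
That gives 3 mismatches out of 27 aligned sites, so the Hamming distance is 3.

3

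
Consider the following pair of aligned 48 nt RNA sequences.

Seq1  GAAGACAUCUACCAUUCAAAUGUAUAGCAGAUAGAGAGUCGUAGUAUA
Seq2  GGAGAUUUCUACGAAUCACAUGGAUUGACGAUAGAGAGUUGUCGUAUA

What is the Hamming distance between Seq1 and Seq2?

The sequences differ at positions 2 (A/G), 6 (C/U), 7 (A/U), 13 (C/G), 15 (U/A), 19 (A/C), 23 (U/G), 26 (A/U), 28 (C/A), 29 (A/C), 40 (C/U), 43 (A/C).
That gives 12 mismatches out of 48 aligned sites, so the Hamming distance is 12.

12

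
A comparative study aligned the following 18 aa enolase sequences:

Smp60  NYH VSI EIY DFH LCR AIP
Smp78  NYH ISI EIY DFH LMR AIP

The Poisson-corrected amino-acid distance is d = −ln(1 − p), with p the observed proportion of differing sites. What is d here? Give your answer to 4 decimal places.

The sequences differ at positions 4 (V/I), 14 (C/M).
p = 2/18 = 0.111111.
d = −ln(1 − 0.111111) = −ln(0.888889) = 0.1178.

0.1178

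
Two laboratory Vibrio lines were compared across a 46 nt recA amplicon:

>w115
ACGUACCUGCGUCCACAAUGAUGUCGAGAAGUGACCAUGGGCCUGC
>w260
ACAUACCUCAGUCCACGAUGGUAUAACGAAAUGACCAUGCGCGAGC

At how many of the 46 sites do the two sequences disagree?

Mismatches occur at site 3 (G↔A), site 9 (G↔C), site 10 (C↔A), site 17 (A↔G), site 21 (A↔G), site 23 (G↔A), site 25 (C↔A), site 26 (G↔A), site 27 (A↔C), site 31 (G↔A), site 40 (G↔C), site 43 (C↔G), site 44 (U↔A).
That gives 13 mismatches out of 46 aligned sites, so the Hamming distance is 13.

13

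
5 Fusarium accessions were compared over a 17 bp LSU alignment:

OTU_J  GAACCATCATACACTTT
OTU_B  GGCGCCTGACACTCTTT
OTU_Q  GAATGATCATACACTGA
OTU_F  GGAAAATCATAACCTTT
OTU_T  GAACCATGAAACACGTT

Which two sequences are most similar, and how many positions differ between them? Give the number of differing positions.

Pairwise Hamming distances:
  OTU_J vs OTU_B: 7
  OTU_J vs OTU_Q: 4
  OTU_J vs OTU_F: 5
  OTU_J vs OTU_T: 3
  OTU_B vs OTU_Q: 10
  OTU_B vs OTU_F: 8
  OTU_B vs OTU_T: 7
  OTU_Q vs OTU_F: 7
  OTU_Q vs OTU_T: 7
  OTU_F vs OTU_T: 8
The smallest is 3, between OTU_J and OTU_T.

3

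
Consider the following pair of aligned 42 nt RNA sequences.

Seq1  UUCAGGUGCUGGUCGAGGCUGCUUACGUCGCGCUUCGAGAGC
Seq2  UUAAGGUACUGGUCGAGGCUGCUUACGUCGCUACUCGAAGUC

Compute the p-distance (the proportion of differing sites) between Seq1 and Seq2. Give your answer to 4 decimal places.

The sequences differ at positions 3 (C/A), 8 (G/A), 32 (G/U), 33 (C/A), 34 (U/C), 39 (G/A), 40 (A/G), 41 (G/U).
There are 8 differences over 42 sites, so p = 8/42 = 0.1905.

0.1905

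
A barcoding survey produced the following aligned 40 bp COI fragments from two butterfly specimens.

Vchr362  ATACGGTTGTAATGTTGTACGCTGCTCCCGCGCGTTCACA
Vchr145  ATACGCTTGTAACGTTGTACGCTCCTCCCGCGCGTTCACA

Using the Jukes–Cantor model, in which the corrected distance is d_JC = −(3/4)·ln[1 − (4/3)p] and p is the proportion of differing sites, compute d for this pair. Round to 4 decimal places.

Mismatches occur at site 6 (G→C), site 13 (T→C), site 24 (G→C).
p = 3/40 = 0.075000.
d = −0.75 · ln(1 − (4/3)·0.075000) = −0.75 · ln(0.900000) = −0.75 · (-0.105361) = 0.0790.

0.0790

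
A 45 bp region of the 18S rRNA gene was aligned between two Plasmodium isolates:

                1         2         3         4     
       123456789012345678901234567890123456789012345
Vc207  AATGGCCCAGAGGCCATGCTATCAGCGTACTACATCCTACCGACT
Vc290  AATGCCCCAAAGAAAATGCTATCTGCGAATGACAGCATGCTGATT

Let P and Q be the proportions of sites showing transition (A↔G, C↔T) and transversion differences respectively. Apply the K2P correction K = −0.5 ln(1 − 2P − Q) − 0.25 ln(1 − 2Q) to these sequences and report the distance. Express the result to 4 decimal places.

0.4037

Differing sites — 5:G/C (Tv); 10:G/A (Ti); 13:G/A (Ti); 14:C/A (Tv); 15:C/A (Tv); 24:A/T (Tv); 28:T/A (Tv); 30:C/T (Ti); 31:T/G (Tv); 35:T/G (Tv); 37:C/A (Tv); 39:A/G (Ti); 41:C/T (Ti); 44:C/T (Ti).
Of the 14 differences, 6 transitions and 8 transversions over 45 sites: P = 6/45 = 0.133333, Q = 8/45 = 0.177778.
d = −0.5·ln(0.555556) − 0.25·ln(0.644444) = −0.5·(-0.587786) − 0.25·(-0.439367) = 0.4037.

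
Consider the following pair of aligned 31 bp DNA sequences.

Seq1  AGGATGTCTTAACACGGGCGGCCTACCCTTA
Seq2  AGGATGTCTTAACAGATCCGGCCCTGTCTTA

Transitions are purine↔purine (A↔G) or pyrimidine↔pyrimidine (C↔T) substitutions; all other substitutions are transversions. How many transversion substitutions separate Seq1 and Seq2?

The sequences differ at positions 15 (C/G, transversion), 16 (G/A, transition), 17 (G/T, transversion), 18 (G/C, transversion), 24 (T/C, transition), 25 (A/T, transversion), 26 (C/G, transversion), 27 (C/T, transition).
Of the 8 differences, 3 transitions and 5 transversions, so the answer is 5.

5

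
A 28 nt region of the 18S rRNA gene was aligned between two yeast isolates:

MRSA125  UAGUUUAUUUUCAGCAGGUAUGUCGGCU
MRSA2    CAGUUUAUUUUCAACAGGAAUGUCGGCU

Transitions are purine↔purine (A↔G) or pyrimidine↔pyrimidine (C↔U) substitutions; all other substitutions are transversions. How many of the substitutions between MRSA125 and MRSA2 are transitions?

2

The sequences differ at positions 1 (U/C, transition), 14 (G/A, transition), 19 (U/A, transversion).
Of the 3 differences, 2 transitions and 1 transversion, so the answer is 2.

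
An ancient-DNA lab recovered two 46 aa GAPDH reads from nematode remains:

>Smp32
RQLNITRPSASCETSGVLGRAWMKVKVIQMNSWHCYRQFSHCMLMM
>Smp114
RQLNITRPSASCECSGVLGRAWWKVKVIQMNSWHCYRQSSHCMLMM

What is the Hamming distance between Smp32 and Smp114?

The sequences differ at positions 14 (T/C), 23 (M/W), 39 (F/S).
That gives 3 mismatches out of 46 aligned sites, so the Hamming distance is 3.

3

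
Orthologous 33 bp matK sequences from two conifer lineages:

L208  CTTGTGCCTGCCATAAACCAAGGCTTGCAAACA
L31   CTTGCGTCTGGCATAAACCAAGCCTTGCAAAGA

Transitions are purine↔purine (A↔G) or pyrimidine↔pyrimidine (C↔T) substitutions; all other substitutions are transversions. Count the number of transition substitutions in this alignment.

2

Mismatches occur at site 5 (T/C, transition), site 7 (C/T, transition), site 11 (C/G, transversion), site 23 (G/C, transversion), site 32 (C/G, transversion).
Of the 5 differences, 2 transitions and 3 transversions, so the answer is 2.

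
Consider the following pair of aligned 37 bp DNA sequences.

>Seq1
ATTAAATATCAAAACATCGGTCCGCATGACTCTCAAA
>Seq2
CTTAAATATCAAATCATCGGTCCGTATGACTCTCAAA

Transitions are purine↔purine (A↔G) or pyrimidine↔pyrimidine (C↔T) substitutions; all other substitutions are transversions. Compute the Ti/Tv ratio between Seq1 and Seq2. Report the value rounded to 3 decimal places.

0.500

Mismatches occur at site 1 (A/C, transversion), site 14 (A/T, transversion), site 25 (C/T, transition).
Of the 3 differences, 1 transition and 2 transversions, so Ti/Tv = 1/2 = 0.500.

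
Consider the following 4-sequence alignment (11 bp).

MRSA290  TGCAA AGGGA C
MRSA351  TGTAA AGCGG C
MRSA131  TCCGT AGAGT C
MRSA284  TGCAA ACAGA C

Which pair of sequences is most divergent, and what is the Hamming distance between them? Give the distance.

6

Pairwise Hamming distances:
  MRSA290 vs MRSA351: 3
  MRSA290 vs MRSA131: 5
  MRSA290 vs MRSA284: 2
  MRSA351 vs MRSA131: 6
  MRSA351 vs MRSA284: 4
  MRSA131 vs MRSA284: 5
The largest is 6, between MRSA351 and MRSA131.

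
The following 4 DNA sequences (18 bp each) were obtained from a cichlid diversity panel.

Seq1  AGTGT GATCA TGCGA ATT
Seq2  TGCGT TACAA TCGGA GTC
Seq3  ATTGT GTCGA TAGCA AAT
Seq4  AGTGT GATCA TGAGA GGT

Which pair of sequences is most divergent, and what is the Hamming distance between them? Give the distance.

Pairwise Hamming distances:
  Seq1 vs Seq2: 9
  Seq1 vs Seq3: 8
  Seq1 vs Seq4: 3
  Seq2 vs Seq3: 11
  Seq2 vs Seq4: 9
  Seq3 vs Seq4: 9
The largest is 11, between Seq2 and Seq3.

11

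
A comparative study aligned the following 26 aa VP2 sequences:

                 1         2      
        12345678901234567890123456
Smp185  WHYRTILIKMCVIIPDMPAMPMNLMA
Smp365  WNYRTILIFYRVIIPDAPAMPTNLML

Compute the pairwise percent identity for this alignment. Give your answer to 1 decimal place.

73.1%

Mismatches occur at site 2 (H→N), site 9 (K→F), site 10 (M→Y), site 11 (C→R), site 17 (M→A), site 22 (M→T), site 26 (A→L).
19 of the 26 sites match, so the percent identity is 19/26 × 100 = 73.1%.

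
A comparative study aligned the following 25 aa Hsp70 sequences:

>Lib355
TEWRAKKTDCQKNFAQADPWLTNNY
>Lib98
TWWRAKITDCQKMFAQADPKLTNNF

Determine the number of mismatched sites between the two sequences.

5

Mismatches occur at site 2 (E→W), site 7 (K→I), site 13 (N→M), site 20 (W→K), site 25 (Y→F).
That gives 5 mismatches out of 25 aligned sites, so the Hamming distance is 5.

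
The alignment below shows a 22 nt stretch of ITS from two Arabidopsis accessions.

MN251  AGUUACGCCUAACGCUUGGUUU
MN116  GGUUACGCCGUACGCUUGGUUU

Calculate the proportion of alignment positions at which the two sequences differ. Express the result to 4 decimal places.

Mismatches occur at site 1 (A↔G), site 10 (U↔G), site 11 (A↔U).
There are 3 differences over 22 sites, so p = 3/22 = 0.1364.

0.1364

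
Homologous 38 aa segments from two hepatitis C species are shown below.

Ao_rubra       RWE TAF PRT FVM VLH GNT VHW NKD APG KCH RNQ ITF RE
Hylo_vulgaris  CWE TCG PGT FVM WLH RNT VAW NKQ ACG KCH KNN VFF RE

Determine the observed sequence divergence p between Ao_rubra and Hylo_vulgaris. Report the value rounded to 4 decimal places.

0.3421

Mismatches occur at site 1 (R↔C), site 5 (A↔C), site 6 (F↔G), site 8 (R↔G), site 13 (V↔W), site 16 (G↔R), site 20 (H↔A), site 24 (D↔Q), site 26 (P↔C), site 31 (R↔K), site 33 (Q↔N), site 34 (I↔V), site 35 (T↔F).
There are 13 differences over 38 sites, so p = 13/38 = 0.3421.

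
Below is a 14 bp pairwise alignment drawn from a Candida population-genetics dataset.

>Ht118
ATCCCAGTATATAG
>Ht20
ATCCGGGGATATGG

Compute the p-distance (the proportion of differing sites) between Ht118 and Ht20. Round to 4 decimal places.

Differing sites — 5:C/G; 6:A/G; 8:T/G; 13:A/G.
There are 4 differences over 14 sites, so p = 4/14 = 0.2857.

0.2857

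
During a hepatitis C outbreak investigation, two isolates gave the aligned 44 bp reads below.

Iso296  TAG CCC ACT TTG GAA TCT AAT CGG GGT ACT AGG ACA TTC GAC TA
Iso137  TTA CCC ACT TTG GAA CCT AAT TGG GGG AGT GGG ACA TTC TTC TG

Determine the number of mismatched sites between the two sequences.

The sequences differ at positions 2 (A/T), 3 (G/A), 16 (T/C), 22 (C/T), 27 (T/G), 29 (C/G), 31 (A/G), 40 (G/T), 41 (A/T), 44 (A/G).
That gives 10 mismatches out of 44 aligned sites, so the Hamming distance is 10.

10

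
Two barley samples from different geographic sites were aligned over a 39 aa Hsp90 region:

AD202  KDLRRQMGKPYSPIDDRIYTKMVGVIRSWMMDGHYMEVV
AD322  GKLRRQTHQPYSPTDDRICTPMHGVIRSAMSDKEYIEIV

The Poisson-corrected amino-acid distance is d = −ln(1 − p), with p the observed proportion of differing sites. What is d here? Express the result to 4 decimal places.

0.4855

The sequences differ at positions 1 (K/G), 2 (D/K), 7 (M/T), 8 (G/H), 9 (K/Q), 14 (I/T), 19 (Y/C), 21 (K/P), 23 (V/H), 29 (W/A), 31 (M/S), 33 (G/K), 34 (H/E), 36 (M/I), 38 (V/I).
p = 15/39 = 0.384615.
d = −ln(1 − 0.384615) = −ln(0.615385) = 0.4855.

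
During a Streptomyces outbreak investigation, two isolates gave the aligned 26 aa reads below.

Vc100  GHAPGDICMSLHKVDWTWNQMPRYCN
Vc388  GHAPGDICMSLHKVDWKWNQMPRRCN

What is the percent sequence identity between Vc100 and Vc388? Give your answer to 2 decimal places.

The sequences differ at positions 17 (T/K), 24 (Y/R).
24 of the 26 sites match, so the percent identity is 24/26 × 100 = 92.31%.

92.31%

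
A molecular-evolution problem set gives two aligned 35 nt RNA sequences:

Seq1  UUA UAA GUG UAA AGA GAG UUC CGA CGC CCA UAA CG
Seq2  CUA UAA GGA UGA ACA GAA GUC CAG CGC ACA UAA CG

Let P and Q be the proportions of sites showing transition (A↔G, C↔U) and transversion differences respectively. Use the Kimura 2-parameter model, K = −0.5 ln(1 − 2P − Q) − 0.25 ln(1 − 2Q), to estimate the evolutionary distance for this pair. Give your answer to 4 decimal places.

0.3703

Mismatches occur at site 1 (U↔C, transition), site 8 (U↔G, transversion), site 9 (G↔A, transition), site 11 (A↔G, transition), site 14 (G↔C, transversion), site 18 (G↔A, transition), site 19 (U↔G, transversion), site 23 (G↔A, transition), site 24 (A↔G, transition), site 28 (C↔A, transversion).
Of the 10 differences, 6 transitions and 4 transversions over 35 sites: P = 6/35 = 0.171429, Q = 4/35 = 0.114286.
d = −0.5·ln(0.542856) − 0.25·ln(0.771428) = −0.5·(-0.610911) − 0.25·(-0.259512) = 0.3703.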